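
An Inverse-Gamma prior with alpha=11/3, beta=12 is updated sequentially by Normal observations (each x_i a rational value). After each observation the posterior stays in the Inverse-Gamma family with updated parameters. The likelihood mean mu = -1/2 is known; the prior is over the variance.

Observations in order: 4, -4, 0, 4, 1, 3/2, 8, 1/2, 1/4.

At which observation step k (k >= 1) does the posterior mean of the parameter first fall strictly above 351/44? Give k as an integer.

k = 4

obs 1: x=4 → posterior Inverse-Gamma(25/6, 177/8)
obs 2: x=-4 → posterior Inverse-Gamma(14/3, 113/4)
obs 3: x=0 → posterior Inverse-Gamma(31/6, 227/8)
obs 4: x=4 → posterior Inverse-Gamma(17/3, 77/2)
obs 5: x=1 → posterior Inverse-Gamma(37/6, 317/8)
obs 6: x=3/2 → posterior Inverse-Gamma(20/3, 333/8)
obs 7: x=8 → posterior Inverse-Gamma(43/6, 311/4)
obs 8: x=1/2 → posterior Inverse-Gamma(23/3, 313/4)
obs 9: x=1/4 → posterior Inverse-Gamma(49/6, 2513/32)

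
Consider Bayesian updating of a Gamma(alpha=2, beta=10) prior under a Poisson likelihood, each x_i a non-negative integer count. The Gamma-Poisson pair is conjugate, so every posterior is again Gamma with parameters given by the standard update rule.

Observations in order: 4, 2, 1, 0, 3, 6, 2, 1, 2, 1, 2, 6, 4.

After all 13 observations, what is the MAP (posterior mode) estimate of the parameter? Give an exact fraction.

obs 1: x=4 → posterior Gamma(6, 11)
obs 2: x=2 → posterior Gamma(8, 12)
obs 3: x=1 → posterior Gamma(9, 13)
obs 4: x=0 → posterior Gamma(9, 14)
obs 5: x=3 → posterior Gamma(12, 15)
obs 6: x=6 → posterior Gamma(18, 16)
obs 7: x=2 → posterior Gamma(20, 17)
obs 8: x=1 → posterior Gamma(21, 18)
obs 9: x=2 → posterior Gamma(23, 19)
obs 10: x=1 → posterior Gamma(24, 20)
obs 11: x=2 → posterior Gamma(26, 21)
obs 12: x=6 → posterior Gamma(32, 22)
obs 13: x=4 → posterior Gamma(36, 23)

35/23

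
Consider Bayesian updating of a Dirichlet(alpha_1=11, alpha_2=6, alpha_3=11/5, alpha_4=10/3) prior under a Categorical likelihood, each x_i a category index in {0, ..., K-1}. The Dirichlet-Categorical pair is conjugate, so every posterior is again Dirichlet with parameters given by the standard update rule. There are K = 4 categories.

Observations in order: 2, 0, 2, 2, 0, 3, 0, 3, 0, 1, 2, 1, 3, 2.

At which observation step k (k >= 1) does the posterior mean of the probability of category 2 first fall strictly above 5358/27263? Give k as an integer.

k = 14

obs 1: x=2 → posterior Dirichlet(11, 6, 16/5, 10/3)
obs 2: x=0 → posterior Dirichlet(12, 6, 16/5, 10/3)
obs 3: x=2 → posterior Dirichlet(12, 6, 21/5, 10/3)
obs 4: x=2 → posterior Dirichlet(12, 6, 26/5, 10/3)
obs 5: x=0 → posterior Dirichlet(13, 6, 26/5, 10/3)
obs 6: x=3 → posterior Dirichlet(13, 6, 26/5, 13/3)
obs 7: x=0 → posterior Dirichlet(14, 6, 26/5, 13/3)
obs 8: x=3 → posterior Dirichlet(14, 6, 26/5, 16/3)
obs 9: x=0 → posterior Dirichlet(15, 6, 26/5, 16/3)
obs 10: x=1 → posterior Dirichlet(15, 7, 26/5, 16/3)
obs 11: x=2 → posterior Dirichlet(15, 7, 31/5, 16/3)
obs 12: x=1 → posterior Dirichlet(15, 8, 31/5, 16/3)
obs 13: x=3 → posterior Dirichlet(15, 8, 31/5, 19/3)
obs 14: x=2 → posterior Dirichlet(15, 8, 36/5, 19/3)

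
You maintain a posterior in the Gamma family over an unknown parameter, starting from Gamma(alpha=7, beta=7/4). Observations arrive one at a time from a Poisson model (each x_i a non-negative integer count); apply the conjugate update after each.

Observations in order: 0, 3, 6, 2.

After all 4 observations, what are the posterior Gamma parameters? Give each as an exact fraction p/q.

alpha=18, beta=23/4

obs 1: x=0 → posterior Gamma(7, 11/4)
obs 2: x=3 → posterior Gamma(10, 15/4)
obs 3: x=6 → posterior Gamma(16, 19/4)
obs 4: x=2 → posterior Gamma(18, 23/4)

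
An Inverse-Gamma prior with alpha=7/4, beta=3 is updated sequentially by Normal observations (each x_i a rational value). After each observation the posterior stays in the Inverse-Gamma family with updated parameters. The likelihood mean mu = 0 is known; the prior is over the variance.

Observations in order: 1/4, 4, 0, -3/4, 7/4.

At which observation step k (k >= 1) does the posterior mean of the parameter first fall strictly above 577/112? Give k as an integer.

obs 1: x=1/4 → posterior Inverse-Gamma(9/4, 97/32)
obs 2: x=4 → posterior Inverse-Gamma(11/4, 353/32)
obs 3: x=0 → posterior Inverse-Gamma(13/4, 353/32)
obs 4: x=-3/4 → posterior Inverse-Gamma(15/4, 181/16)
obs 5: x=7/4 → posterior Inverse-Gamma(17/4, 411/32)

k = 2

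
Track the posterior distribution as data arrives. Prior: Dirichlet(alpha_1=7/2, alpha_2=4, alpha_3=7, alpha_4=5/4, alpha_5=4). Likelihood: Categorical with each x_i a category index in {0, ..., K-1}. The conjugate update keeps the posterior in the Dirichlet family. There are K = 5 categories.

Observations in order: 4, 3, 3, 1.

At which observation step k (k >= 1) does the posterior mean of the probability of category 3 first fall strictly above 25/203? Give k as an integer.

k = 3

obs 1: x=4 → posterior Dirichlet(7/2, 4, 7, 5/4, 5)
obs 2: x=3 → posterior Dirichlet(7/2, 4, 7, 9/4, 5)
obs 3: x=3 → posterior Dirichlet(7/2, 4, 7, 13/4, 5)
obs 4: x=1 → posterior Dirichlet(7/2, 5, 7, 13/4, 5)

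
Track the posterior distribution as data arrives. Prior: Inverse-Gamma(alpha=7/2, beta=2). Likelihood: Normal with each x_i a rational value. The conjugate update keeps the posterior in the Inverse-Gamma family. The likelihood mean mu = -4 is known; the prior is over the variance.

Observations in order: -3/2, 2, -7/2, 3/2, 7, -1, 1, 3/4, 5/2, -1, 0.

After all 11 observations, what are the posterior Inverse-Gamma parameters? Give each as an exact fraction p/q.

obs 1: x=-3/2 → posterior Inverse-Gamma(4, 41/8)
obs 2: x=2 → posterior Inverse-Gamma(9/2, 185/8)
obs 3: x=-7/2 → posterior Inverse-Gamma(5, 93/4)
obs 4: x=3/2 → posterior Inverse-Gamma(11/2, 307/8)
obs 5: x=7 → posterior Inverse-Gamma(6, 791/8)
obs 6: x=-1 → posterior Inverse-Gamma(13/2, 827/8)
obs 7: x=1 → posterior Inverse-Gamma(7, 927/8)
obs 8: x=3/4 → posterior Inverse-Gamma(15/2, 4069/32)
obs 9: x=5/2 → posterior Inverse-Gamma(8, 4745/32)
obs 10: x=-1 → posterior Inverse-Gamma(17/2, 4889/32)
obs 11: x=0 → posterior Inverse-Gamma(9, 5145/32)

alpha=9, beta=5145/32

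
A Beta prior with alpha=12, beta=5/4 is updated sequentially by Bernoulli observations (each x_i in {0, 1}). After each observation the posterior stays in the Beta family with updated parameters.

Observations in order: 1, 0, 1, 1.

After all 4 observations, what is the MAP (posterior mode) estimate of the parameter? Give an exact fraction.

obs 1: x=1 → posterior Beta(13, 5/4)
obs 2: x=0 → posterior Beta(13, 9/4)
obs 3: x=1 → posterior Beta(14, 9/4)
obs 4: x=1 → posterior Beta(15, 9/4)

56/61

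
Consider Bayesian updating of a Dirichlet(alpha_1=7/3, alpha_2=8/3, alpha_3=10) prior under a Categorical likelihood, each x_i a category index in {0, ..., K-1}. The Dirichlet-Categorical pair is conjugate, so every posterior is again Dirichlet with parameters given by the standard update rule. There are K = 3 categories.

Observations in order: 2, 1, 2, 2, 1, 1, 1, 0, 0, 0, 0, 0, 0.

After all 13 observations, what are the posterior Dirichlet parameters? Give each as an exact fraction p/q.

alpha_1=25/3, alpha_2=20/3, alpha_3=13

obs 1: x=2 → posterior Dirichlet(7/3, 8/3, 11)
obs 2: x=1 → posterior Dirichlet(7/3, 11/3, 11)
obs 3: x=2 → posterior Dirichlet(7/3, 11/3, 12)
obs 4: x=2 → posterior Dirichlet(7/3, 11/3, 13)
obs 5: x=1 → posterior Dirichlet(7/3, 14/3, 13)
obs 6: x=1 → posterior Dirichlet(7/3, 17/3, 13)
obs 7: x=1 → posterior Dirichlet(7/3, 20/3, 13)
obs 8: x=0 → posterior Dirichlet(10/3, 20/3, 13)
obs 9: x=0 → posterior Dirichlet(13/3, 20/3, 13)
obs 10: x=0 → posterior Dirichlet(16/3, 20/3, 13)
obs 11: x=0 → posterior Dirichlet(19/3, 20/3, 13)
obs 12: x=0 → posterior Dirichlet(22/3, 20/3, 13)
obs 13: x=0 → posterior Dirichlet(25/3, 20/3, 13)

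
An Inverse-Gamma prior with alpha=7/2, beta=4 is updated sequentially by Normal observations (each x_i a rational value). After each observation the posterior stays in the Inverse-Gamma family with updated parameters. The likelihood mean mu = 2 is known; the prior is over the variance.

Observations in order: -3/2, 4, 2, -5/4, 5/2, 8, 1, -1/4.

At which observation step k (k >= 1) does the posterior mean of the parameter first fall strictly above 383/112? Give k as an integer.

obs 1: x=-3/2 → posterior Inverse-Gamma(4, 81/8)
obs 2: x=4 → posterior Inverse-Gamma(9/2, 97/8)
obs 3: x=2 → posterior Inverse-Gamma(5, 97/8)
obs 4: x=-5/4 → posterior Inverse-Gamma(11/2, 557/32)
obs 5: x=5/2 → posterior Inverse-Gamma(6, 561/32)
obs 6: x=8 → posterior Inverse-Gamma(13/2, 1137/32)
obs 7: x=1 → posterior Inverse-Gamma(7, 1153/32)
obs 8: x=-1/4 → posterior Inverse-Gamma(15/2, 617/16)

k = 2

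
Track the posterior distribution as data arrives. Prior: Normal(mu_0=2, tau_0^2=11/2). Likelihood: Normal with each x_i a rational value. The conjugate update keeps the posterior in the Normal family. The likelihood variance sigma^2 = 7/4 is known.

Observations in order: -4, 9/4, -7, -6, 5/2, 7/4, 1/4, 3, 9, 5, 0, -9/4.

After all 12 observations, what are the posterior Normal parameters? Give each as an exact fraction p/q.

obs 1: x=-4 → posterior Normal(-74/29, 77/58)
obs 2: x=9/4 → posterior Normal(-49/102, 77/102)
obs 3: x=-7 → posterior Normal(-357/146, 77/146)
obs 4: x=-6 → posterior Normal(-621/190, 77/190)
obs 5: x=5/2 → posterior Normal(-511/234, 77/234)
obs 6: x=7/4 → posterior Normal(-217/139, 77/278)
obs 7: x=1/4 → posterior Normal(-423/322, 11/46)
obs 8: x=3 → posterior Normal(-97/122, 77/366)
obs 9: x=9 → posterior Normal(21/82, 77/410)
obs 10: x=5 → posterior Normal(325/454, 77/454)
obs 11: x=0 → posterior Normal(325/498, 77/498)
obs 12: x=-9/4 → posterior Normal(113/271, 77/542)

mu_0=113/271, tau_0^2=77/542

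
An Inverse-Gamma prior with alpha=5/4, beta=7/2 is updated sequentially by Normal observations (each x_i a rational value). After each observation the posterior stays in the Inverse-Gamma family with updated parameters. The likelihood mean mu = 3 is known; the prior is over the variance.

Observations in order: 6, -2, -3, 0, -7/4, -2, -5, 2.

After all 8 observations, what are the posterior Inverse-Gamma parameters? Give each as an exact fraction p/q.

alpha=21/4, beta=3177/32

obs 1: x=6 → posterior Inverse-Gamma(7/4, 8)
obs 2: x=-2 → posterior Inverse-Gamma(9/4, 41/2)
obs 3: x=-3 → posterior Inverse-Gamma(11/4, 77/2)
obs 4: x=0 → posterior Inverse-Gamma(13/4, 43)
obs 5: x=-7/4 → posterior Inverse-Gamma(15/4, 1737/32)
obs 6: x=-2 → posterior Inverse-Gamma(17/4, 2137/32)
obs 7: x=-5 → posterior Inverse-Gamma(19/4, 3161/32)
obs 8: x=2 → posterior Inverse-Gamma(21/4, 3177/32)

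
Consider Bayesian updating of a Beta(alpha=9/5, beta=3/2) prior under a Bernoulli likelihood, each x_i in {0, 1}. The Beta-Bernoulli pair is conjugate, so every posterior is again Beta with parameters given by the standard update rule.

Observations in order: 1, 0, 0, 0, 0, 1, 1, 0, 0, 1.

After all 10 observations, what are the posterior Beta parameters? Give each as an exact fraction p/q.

alpha=29/5, beta=15/2

obs 1: x=1 → posterior Beta(14/5, 3/2)
obs 2: x=0 → posterior Beta(14/5, 5/2)
obs 3: x=0 → posterior Beta(14/5, 7/2)
obs 4: x=0 → posterior Beta(14/5, 9/2)
obs 5: x=0 → posterior Beta(14/5, 11/2)
obs 6: x=1 → posterior Beta(19/5, 11/2)
obs 7: x=1 → posterior Beta(24/5, 11/2)
obs 8: x=0 → posterior Beta(24/5, 13/2)
obs 9: x=0 → posterior Beta(24/5, 15/2)
obs 10: x=1 → posterior Beta(29/5, 15/2)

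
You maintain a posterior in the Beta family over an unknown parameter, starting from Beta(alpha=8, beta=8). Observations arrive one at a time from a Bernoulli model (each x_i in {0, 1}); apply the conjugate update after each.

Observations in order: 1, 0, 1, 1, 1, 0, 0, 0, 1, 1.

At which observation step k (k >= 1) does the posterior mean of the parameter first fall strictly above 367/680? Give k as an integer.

obs 1: x=1 → posterior Beta(9, 8)
obs 2: x=0 → posterior Beta(9, 9)
obs 3: x=1 → posterior Beta(10, 9)
obs 4: x=1 → posterior Beta(11, 9)
obs 5: x=1 → posterior Beta(12, 9)
obs 6: x=0 → posterior Beta(12, 10)
obs 7: x=0 → posterior Beta(12, 11)
obs 8: x=0 → posterior Beta(12, 12)
obs 9: x=1 → posterior Beta(13, 12)
obs 10: x=1 → posterior Beta(14, 12)

k = 4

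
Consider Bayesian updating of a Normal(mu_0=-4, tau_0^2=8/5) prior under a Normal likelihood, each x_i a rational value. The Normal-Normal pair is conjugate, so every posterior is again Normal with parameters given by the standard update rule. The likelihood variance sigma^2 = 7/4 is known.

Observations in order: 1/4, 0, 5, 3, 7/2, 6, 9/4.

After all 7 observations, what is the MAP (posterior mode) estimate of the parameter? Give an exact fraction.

500/259

obs 1: x=1/4 → posterior Normal(-132/67, 56/67)
obs 2: x=0 → posterior Normal(-4/3, 56/99)
obs 3: x=5 → posterior Normal(28/131, 56/131)
obs 4: x=3 → posterior Normal(124/163, 56/163)
obs 5: x=7/2 → posterior Normal(236/195, 56/195)
obs 6: x=6 → posterior Normal(428/227, 56/227)
obs 7: x=9/4 → posterior Normal(500/259, 8/37)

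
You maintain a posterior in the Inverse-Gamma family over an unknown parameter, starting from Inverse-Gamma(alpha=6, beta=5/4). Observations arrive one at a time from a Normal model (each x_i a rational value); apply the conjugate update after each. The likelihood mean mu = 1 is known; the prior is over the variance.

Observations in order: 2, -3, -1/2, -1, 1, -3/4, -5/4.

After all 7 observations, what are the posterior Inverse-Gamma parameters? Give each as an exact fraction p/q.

alpha=19/2, beta=271/16

obs 1: x=2 → posterior Inverse-Gamma(13/2, 7/4)
obs 2: x=-3 → posterior Inverse-Gamma(7, 39/4)
obs 3: x=-1/2 → posterior Inverse-Gamma(15/2, 87/8)
obs 4: x=-1 → posterior Inverse-Gamma(8, 103/8)
obs 5: x=1 → posterior Inverse-Gamma(17/2, 103/8)
obs 6: x=-3/4 → posterior Inverse-Gamma(9, 461/32)
obs 7: x=-5/4 → posterior Inverse-Gamma(19/2, 271/16)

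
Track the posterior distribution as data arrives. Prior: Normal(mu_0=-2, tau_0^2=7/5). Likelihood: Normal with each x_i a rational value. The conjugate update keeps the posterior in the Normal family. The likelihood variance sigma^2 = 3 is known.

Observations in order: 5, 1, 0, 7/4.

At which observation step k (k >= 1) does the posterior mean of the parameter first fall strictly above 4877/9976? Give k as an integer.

k = 4

obs 1: x=5 → posterior Normal(5/22, 21/22)
obs 2: x=1 → posterior Normal(12/29, 21/29)
obs 3: x=0 → posterior Normal(1/3, 7/12)
obs 4: x=7/4 → posterior Normal(97/172, 21/43)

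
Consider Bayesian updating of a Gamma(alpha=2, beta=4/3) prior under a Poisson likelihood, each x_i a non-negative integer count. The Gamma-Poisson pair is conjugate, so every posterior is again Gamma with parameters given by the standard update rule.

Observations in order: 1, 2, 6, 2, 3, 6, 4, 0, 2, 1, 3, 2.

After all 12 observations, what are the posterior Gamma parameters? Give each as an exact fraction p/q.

alpha=34, beta=40/3

obs 1: x=1 → posterior Gamma(3, 7/3)
obs 2: x=2 → posterior Gamma(5, 10/3)
obs 3: x=6 → posterior Gamma(11, 13/3)
obs 4: x=2 → posterior Gamma(13, 16/3)
obs 5: x=3 → posterior Gamma(16, 19/3)
obs 6: x=6 → posterior Gamma(22, 22/3)
obs 7: x=4 → posterior Gamma(26, 25/3)
obs 8: x=0 → posterior Gamma(26, 28/3)
obs 9: x=2 → posterior Gamma(28, 31/3)
obs 10: x=1 → posterior Gamma(29, 34/3)
obs 11: x=3 → posterior Gamma(32, 37/3)
obs 12: x=2 → posterior Gamma(34, 40/3)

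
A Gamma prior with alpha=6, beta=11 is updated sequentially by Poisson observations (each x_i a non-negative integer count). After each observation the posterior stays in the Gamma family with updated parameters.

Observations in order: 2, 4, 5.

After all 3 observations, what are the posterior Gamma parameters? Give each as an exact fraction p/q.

alpha=17, beta=14

obs 1: x=2 → posterior Gamma(8, 12)
obs 2: x=4 → posterior Gamma(12, 13)
obs 3: x=5 → posterior Gamma(17, 14)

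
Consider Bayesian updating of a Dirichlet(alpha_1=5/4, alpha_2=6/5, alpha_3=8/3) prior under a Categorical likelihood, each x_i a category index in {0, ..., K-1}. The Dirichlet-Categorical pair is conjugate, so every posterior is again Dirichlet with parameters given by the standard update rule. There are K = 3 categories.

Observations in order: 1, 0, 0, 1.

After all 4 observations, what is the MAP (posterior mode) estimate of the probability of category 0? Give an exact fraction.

135/367

obs 1: x=1 → posterior Dirichlet(5/4, 11/5, 8/3)
obs 2: x=0 → posterior Dirichlet(9/4, 11/5, 8/3)
obs 3: x=0 → posterior Dirichlet(13/4, 11/5, 8/3)
obs 4: x=1 → posterior Dirichlet(13/4, 16/5, 8/3)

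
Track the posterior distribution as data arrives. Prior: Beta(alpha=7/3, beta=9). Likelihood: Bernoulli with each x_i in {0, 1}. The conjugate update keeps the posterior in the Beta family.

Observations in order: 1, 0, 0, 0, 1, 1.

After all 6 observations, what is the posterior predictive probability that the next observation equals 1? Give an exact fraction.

4/13

obs 1: x=1 → posterior Beta(10/3, 9)
obs 2: x=0 → posterior Beta(10/3, 10)
obs 3: x=0 → posterior Beta(10/3, 11)
obs 4: x=0 → posterior Beta(10/3, 12)
obs 5: x=1 → posterior Beta(13/3, 12)
obs 6: x=1 → posterior Beta(16/3, 12)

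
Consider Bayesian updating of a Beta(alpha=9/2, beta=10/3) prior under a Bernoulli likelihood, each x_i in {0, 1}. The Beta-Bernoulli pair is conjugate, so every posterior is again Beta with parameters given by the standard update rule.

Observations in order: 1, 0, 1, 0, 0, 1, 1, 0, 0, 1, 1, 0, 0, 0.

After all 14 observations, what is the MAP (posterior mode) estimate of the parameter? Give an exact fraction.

57/119

obs 1: x=1 → posterior Beta(11/2, 10/3)
obs 2: x=0 → posterior Beta(11/2, 13/3)
obs 3: x=1 → posterior Beta(13/2, 13/3)
obs 4: x=0 → posterior Beta(13/2, 16/3)
obs 5: x=0 → posterior Beta(13/2, 19/3)
obs 6: x=1 → posterior Beta(15/2, 19/3)
obs 7: x=1 → posterior Beta(17/2, 19/3)
obs 8: x=0 → posterior Beta(17/2, 22/3)
obs 9: x=0 → posterior Beta(17/2, 25/3)
obs 10: x=1 → posterior Beta(19/2, 25/3)
obs 11: x=1 → posterior Beta(21/2, 25/3)
obs 12: x=0 → posterior Beta(21/2, 28/3)
obs 13: x=0 → posterior Beta(21/2, 31/3)
obs 14: x=0 → posterior Beta(21/2, 34/3)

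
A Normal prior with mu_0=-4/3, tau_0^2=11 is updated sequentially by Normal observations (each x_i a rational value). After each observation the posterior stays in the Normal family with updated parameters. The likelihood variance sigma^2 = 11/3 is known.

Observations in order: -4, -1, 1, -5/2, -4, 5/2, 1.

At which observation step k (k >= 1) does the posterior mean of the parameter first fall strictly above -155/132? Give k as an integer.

k = 7

obs 1: x=-4 → posterior Normal(-10/3, 11/4)
obs 2: x=-1 → posterior Normal(-7/3, 11/7)
obs 3: x=1 → posterior Normal(-4/3, 11/10)
obs 4: x=-5/2 → posterior Normal(-125/78, 11/13)
obs 5: x=-4 → posterior Normal(-197/96, 11/16)
obs 6: x=5/2 → posterior Normal(-4/3, 11/19)
obs 7: x=1 → posterior Normal(-67/66, 1/2)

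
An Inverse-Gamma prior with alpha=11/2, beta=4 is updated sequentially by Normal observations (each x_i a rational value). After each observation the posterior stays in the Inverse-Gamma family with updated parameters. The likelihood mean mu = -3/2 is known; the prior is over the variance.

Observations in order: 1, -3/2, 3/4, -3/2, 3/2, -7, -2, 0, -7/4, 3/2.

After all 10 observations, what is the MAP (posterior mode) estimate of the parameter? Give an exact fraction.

obs 1: x=1 → posterior Inverse-Gamma(6, 57/8)
obs 2: x=-3/2 → posterior Inverse-Gamma(13/2, 57/8)
obs 3: x=3/4 → posterior Inverse-Gamma(7, 309/32)
obs 4: x=-3/2 → posterior Inverse-Gamma(15/2, 309/32)
obs 5: x=3/2 → posterior Inverse-Gamma(8, 453/32)
obs 6: x=-7 → posterior Inverse-Gamma(17/2, 937/32)
obs 7: x=-2 → posterior Inverse-Gamma(9, 941/32)
obs 8: x=0 → posterior Inverse-Gamma(19/2, 977/32)
obs 9: x=-7/4 → posterior Inverse-Gamma(10, 489/16)
obs 10: x=3/2 → posterior Inverse-Gamma(21/2, 561/16)

561/184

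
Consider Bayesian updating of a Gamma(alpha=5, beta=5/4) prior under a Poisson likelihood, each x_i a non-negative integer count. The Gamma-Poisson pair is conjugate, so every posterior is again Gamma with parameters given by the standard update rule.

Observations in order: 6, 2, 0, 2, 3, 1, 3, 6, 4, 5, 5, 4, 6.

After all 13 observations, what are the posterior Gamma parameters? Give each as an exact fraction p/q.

obs 1: x=6 → posterior Gamma(11, 9/4)
obs 2: x=2 → posterior Gamma(13, 13/4)
obs 3: x=0 → posterior Gamma(13, 17/4)
obs 4: x=2 → posterior Gamma(15, 21/4)
obs 5: x=3 → posterior Gamma(18, 25/4)
obs 6: x=1 → posterior Gamma(19, 29/4)
obs 7: x=3 → posterior Gamma(22, 33/4)
obs 8: x=6 → posterior Gamma(28, 37/4)
obs 9: x=4 → posterior Gamma(32, 41/4)
obs 10: x=5 → posterior Gamma(37, 45/4)
obs 11: x=5 → posterior Gamma(42, 49/4)
obs 12: x=4 → posterior Gamma(46, 53/4)
obs 13: x=6 → posterior Gamma(52, 57/4)

alpha=52, beta=57/4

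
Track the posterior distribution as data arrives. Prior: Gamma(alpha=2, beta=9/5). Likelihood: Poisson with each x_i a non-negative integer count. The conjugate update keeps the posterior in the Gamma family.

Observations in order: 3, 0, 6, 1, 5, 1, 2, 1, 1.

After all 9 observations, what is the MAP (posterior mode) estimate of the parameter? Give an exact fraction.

35/18

obs 1: x=3 → posterior Gamma(5, 14/5)
obs 2: x=0 → posterior Gamma(5, 19/5)
obs 3: x=6 → posterior Gamma(11, 24/5)
obs 4: x=1 → posterior Gamma(12, 29/5)
obs 5: x=5 → posterior Gamma(17, 34/5)
obs 6: x=1 → posterior Gamma(18, 39/5)
obs 7: x=2 → posterior Gamma(20, 44/5)
obs 8: x=1 → posterior Gamma(21, 49/5)
obs 9: x=1 → posterior Gamma(22, 54/5)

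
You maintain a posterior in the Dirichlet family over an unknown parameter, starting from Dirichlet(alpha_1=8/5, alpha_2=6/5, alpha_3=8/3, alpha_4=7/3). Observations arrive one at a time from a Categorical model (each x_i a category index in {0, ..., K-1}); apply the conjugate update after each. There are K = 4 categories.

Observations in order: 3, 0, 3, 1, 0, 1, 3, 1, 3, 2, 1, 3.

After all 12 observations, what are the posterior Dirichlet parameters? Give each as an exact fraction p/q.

alpha_1=18/5, alpha_2=26/5, alpha_3=11/3, alpha_4=22/3

obs 1: x=3 → posterior Dirichlet(8/5, 6/5, 8/3, 10/3)
obs 2: x=0 → posterior Dirichlet(13/5, 6/5, 8/3, 10/3)
obs 3: x=3 → posterior Dirichlet(13/5, 6/5, 8/3, 13/3)
obs 4: x=1 → posterior Dirichlet(13/5, 11/5, 8/3, 13/3)
obs 5: x=0 → posterior Dirichlet(18/5, 11/5, 8/3, 13/3)
obs 6: x=1 → posterior Dirichlet(18/5, 16/5, 8/3, 13/3)
obs 7: x=3 → posterior Dirichlet(18/5, 16/5, 8/3, 16/3)
obs 8: x=1 → posterior Dirichlet(18/5, 21/5, 8/3, 16/3)
obs 9: x=3 → posterior Dirichlet(18/5, 21/5, 8/3, 19/3)
obs 10: x=2 → posterior Dirichlet(18/5, 21/5, 11/3, 19/3)
obs 11: x=1 → posterior Dirichlet(18/5, 26/5, 11/3, 19/3)
obs 12: x=3 → posterior Dirichlet(18/5, 26/5, 11/3, 22/3)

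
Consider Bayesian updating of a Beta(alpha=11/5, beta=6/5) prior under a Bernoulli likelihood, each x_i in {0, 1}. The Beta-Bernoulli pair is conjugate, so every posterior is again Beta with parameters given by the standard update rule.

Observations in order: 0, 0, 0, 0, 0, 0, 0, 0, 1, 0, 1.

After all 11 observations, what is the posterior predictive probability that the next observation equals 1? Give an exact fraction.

obs 1: x=0 → posterior Beta(11/5, 11/5)
obs 2: x=0 → posterior Beta(11/5, 16/5)
obs 3: x=0 → posterior Beta(11/5, 21/5)
obs 4: x=0 → posterior Beta(11/5, 26/5)
obs 5: x=0 → posterior Beta(11/5, 31/5)
obs 6: x=0 → posterior Beta(11/5, 36/5)
obs 7: x=0 → posterior Beta(11/5, 41/5)
obs 8: x=0 → posterior Beta(11/5, 46/5)
obs 9: x=1 → posterior Beta(16/5, 46/5)
obs 10: x=0 → posterior Beta(16/5, 51/5)
obs 11: x=1 → posterior Beta(21/5, 51/5)

7/24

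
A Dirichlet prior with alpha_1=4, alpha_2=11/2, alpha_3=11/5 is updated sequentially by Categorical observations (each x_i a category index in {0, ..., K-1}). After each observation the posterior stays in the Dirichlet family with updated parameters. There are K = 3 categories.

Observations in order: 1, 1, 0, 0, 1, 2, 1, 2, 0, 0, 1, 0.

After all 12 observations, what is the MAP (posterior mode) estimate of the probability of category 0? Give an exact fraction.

obs 1: x=1 → posterior Dirichlet(4, 13/2, 11/5)
obs 2: x=1 → posterior Dirichlet(4, 15/2, 11/5)
obs 3: x=0 → posterior Dirichlet(5, 15/2, 11/5)
obs 4: x=0 → posterior Dirichlet(6, 15/2, 11/5)
obs 5: x=1 → posterior Dirichlet(6, 17/2, 11/5)
obs 6: x=2 → posterior Dirichlet(6, 17/2, 16/5)
obs 7: x=1 → posterior Dirichlet(6, 19/2, 16/5)
obs 8: x=2 → posterior Dirichlet(6, 19/2, 21/5)
obs 9: x=0 → posterior Dirichlet(7, 19/2, 21/5)
obs 10: x=0 → posterior Dirichlet(8, 19/2, 21/5)
obs 11: x=1 → posterior Dirichlet(8, 21/2, 21/5)
obs 12: x=0 → posterior Dirichlet(9, 21/2, 21/5)

80/207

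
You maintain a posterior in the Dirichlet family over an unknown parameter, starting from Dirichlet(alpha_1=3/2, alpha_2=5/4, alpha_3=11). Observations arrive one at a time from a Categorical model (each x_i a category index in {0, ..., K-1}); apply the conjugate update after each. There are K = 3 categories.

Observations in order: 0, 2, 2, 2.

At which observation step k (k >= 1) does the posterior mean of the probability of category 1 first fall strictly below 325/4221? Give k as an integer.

obs 1: x=0 → posterior Dirichlet(5/2, 5/4, 11)
obs 2: x=2 → posterior Dirichlet(5/2, 5/4, 12)
obs 3: x=2 → posterior Dirichlet(5/2, 5/4, 13)
obs 4: x=2 → posterior Dirichlet(5/2, 5/4, 14)

k = 3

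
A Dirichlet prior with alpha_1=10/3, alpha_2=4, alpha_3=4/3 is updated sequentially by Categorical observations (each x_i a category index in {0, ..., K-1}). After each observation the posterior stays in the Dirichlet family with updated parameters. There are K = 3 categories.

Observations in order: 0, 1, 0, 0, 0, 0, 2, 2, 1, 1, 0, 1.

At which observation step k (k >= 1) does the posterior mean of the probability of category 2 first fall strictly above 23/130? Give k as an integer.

obs 1: x=0 → posterior Dirichlet(13/3, 4, 4/3)
obs 2: x=1 → posterior Dirichlet(13/3, 5, 4/3)
obs 3: x=0 → posterior Dirichlet(16/3, 5, 4/3)
obs 4: x=0 → posterior Dirichlet(19/3, 5, 4/3)
obs 5: x=0 → posterior Dirichlet(22/3, 5, 4/3)
obs 6: x=0 → posterior Dirichlet(25/3, 5, 4/3)
obs 7: x=2 → posterior Dirichlet(25/3, 5, 7/3)
obs 8: x=2 → posterior Dirichlet(25/3, 5, 10/3)
obs 9: x=1 → posterior Dirichlet(25/3, 6, 10/3)
obs 10: x=1 → posterior Dirichlet(25/3, 7, 10/3)
obs 11: x=0 → posterior Dirichlet(28/3, 7, 10/3)
obs 12: x=1 → posterior Dirichlet(28/3, 8, 10/3)

k = 8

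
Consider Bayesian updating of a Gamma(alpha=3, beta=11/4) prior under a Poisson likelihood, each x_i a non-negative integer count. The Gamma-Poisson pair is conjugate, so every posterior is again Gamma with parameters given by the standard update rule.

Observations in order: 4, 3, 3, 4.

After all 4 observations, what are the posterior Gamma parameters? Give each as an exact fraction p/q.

alpha=17, beta=27/4

obs 1: x=4 → posterior Gamma(7, 15/4)
obs 2: x=3 → posterior Gamma(10, 19/4)
obs 3: x=3 → posterior Gamma(13, 23/4)
obs 4: x=4 → posterior Gamma(17, 27/4)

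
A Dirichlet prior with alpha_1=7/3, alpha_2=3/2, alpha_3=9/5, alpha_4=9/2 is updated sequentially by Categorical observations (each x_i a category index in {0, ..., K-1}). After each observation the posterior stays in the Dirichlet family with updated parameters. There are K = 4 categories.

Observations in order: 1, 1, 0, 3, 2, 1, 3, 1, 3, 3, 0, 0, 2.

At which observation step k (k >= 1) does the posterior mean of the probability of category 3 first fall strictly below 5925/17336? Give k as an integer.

k = 6

obs 1: x=1 → posterior Dirichlet(7/3, 5/2, 9/5, 9/2)
obs 2: x=1 → posterior Dirichlet(7/3, 7/2, 9/5, 9/2)
obs 3: x=0 → posterior Dirichlet(10/3, 7/2, 9/5, 9/2)
obs 4: x=3 → posterior Dirichlet(10/3, 7/2, 9/5, 11/2)
obs 5: x=2 → posterior Dirichlet(10/3, 7/2, 14/5, 11/2)
obs 6: x=1 → posterior Dirichlet(10/3, 9/2, 14/5, 11/2)
obs 7: x=3 → posterior Dirichlet(10/3, 9/2, 14/5, 13/2)
obs 8: x=1 → posterior Dirichlet(10/3, 11/2, 14/5, 13/2)
obs 9: x=3 → posterior Dirichlet(10/3, 11/2, 14/5, 15/2)
obs 10: x=3 → posterior Dirichlet(10/3, 11/2, 14/5, 17/2)
obs 11: x=0 → posterior Dirichlet(13/3, 11/2, 14/5, 17/2)
obs 12: x=0 → posterior Dirichlet(16/3, 11/2, 14/5, 17/2)
obs 13: x=2 → posterior Dirichlet(16/3, 11/2, 19/5, 17/2)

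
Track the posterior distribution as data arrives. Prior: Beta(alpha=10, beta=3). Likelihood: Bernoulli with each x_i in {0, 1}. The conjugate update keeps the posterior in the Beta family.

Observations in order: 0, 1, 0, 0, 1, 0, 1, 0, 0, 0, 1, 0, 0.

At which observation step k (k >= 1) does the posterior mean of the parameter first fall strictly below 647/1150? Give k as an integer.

k = 12

obs 1: x=0 → posterior Beta(10, 4)
obs 2: x=1 → posterior Beta(11, 4)
obs 3: x=0 → posterior Beta(11, 5)
obs 4: x=0 → posterior Beta(11, 6)
obs 5: x=1 → posterior Beta(12, 6)
obs 6: x=0 → posterior Beta(12, 7)
obs 7: x=1 → posterior Beta(13, 7)
obs 8: x=0 → posterior Beta(13, 8)
obs 9: x=0 → posterior Beta(13, 9)
obs 10: x=0 → posterior Beta(13, 10)
obs 11: x=1 → posterior Beta(14, 10)
obs 12: x=0 → posterior Beta(14, 11)
obs 13: x=0 → posterior Beta(14, 12)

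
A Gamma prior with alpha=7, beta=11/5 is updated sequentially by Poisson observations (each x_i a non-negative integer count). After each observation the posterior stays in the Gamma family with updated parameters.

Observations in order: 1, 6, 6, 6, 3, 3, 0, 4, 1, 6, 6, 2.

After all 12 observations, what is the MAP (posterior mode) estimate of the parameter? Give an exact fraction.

obs 1: x=1 → posterior Gamma(8, 16/5)
obs 2: x=6 → posterior Gamma(14, 21/5)
obs 3: x=6 → posterior Gamma(20, 26/5)
obs 4: x=6 → posterior Gamma(26, 31/5)
obs 5: x=3 → posterior Gamma(29, 36/5)
obs 6: x=3 → posterior Gamma(32, 41/5)
obs 7: x=0 → posterior Gamma(32, 46/5)
obs 8: x=4 → posterior Gamma(36, 51/5)
obs 9: x=1 → posterior Gamma(37, 56/5)
obs 10: x=6 → posterior Gamma(43, 61/5)
obs 11: x=6 → posterior Gamma(49, 66/5)
obs 12: x=2 → posterior Gamma(51, 71/5)

250/71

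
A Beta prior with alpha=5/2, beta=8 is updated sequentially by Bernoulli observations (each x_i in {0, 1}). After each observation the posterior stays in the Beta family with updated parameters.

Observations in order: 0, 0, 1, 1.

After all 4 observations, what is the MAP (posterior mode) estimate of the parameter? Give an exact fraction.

7/25

obs 1: x=0 → posterior Beta(5/2, 9)
obs 2: x=0 → posterior Beta(5/2, 10)
obs 3: x=1 → posterior Beta(7/2, 10)
obs 4: x=1 → posterior Beta(9/2, 10)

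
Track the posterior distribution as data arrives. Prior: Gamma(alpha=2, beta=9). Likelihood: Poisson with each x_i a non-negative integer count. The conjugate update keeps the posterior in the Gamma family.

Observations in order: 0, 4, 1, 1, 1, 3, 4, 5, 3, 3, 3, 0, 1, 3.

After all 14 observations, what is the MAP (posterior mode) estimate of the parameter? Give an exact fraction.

33/23

obs 1: x=0 → posterior Gamma(2, 10)
obs 2: x=4 → posterior Gamma(6, 11)
obs 3: x=1 → posterior Gamma(7, 12)
obs 4: x=1 → posterior Gamma(8, 13)
obs 5: x=1 → posterior Gamma(9, 14)
obs 6: x=3 → posterior Gamma(12, 15)
obs 7: x=4 → posterior Gamma(16, 16)
obs 8: x=5 → posterior Gamma(21, 17)
obs 9: x=3 → posterior Gamma(24, 18)
obs 10: x=3 → posterior Gamma(27, 19)
obs 11: x=3 → posterior Gamma(30, 20)
obs 12: x=0 → posterior Gamma(30, 21)
obs 13: x=1 → posterior Gamma(31, 22)
obs 14: x=3 → posterior Gamma(34, 23)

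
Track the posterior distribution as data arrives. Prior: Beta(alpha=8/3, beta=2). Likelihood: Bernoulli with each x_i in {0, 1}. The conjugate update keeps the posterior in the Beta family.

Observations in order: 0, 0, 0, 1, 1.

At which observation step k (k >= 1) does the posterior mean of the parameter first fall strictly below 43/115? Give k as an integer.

k = 3

obs 1: x=0 → posterior Beta(8/3, 3)
obs 2: x=0 → posterior Beta(8/3, 4)
obs 3: x=0 → posterior Beta(8/3, 5)
obs 4: x=1 → posterior Beta(11/3, 5)
obs 5: x=1 → posterior Beta(14/3, 5)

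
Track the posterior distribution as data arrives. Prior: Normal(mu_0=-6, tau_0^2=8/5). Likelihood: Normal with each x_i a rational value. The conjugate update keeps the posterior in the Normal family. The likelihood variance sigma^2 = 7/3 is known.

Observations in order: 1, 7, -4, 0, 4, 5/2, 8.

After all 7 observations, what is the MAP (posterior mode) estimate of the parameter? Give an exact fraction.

234/203

obs 1: x=1 → posterior Normal(-186/59, 56/59)
obs 2: x=7 → posterior Normal(-18/83, 56/83)
obs 3: x=-4 → posterior Normal(-114/107, 56/107)
obs 4: x=0 → posterior Normal(-114/131, 56/131)
obs 5: x=4 → posterior Normal(-18/155, 56/155)
obs 6: x=5/2 → posterior Normal(42/179, 56/179)
obs 7: x=8 → posterior Normal(234/203, 8/29)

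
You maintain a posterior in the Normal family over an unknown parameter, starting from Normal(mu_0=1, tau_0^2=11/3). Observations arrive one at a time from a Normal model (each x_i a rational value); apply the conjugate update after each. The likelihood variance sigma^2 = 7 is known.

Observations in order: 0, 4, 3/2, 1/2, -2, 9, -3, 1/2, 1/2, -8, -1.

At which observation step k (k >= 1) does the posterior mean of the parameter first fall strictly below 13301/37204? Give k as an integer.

k = 11

obs 1: x=0 → posterior Normal(21/32, 77/32)
obs 2: x=4 → posterior Normal(65/43, 77/43)
obs 3: x=3/2 → posterior Normal(163/108, 77/54)
obs 4: x=1/2 → posterior Normal(87/65, 77/65)
obs 5: x=-2 → posterior Normal(65/76, 77/76)
obs 6: x=9 → posterior Normal(164/87, 77/87)
obs 7: x=-3 → posterior Normal(131/98, 11/14)
obs 8: x=1/2 → posterior Normal(273/218, 77/109)
obs 9: x=1/2 → posterior Normal(71/60, 77/120)
obs 10: x=-8 → posterior Normal(54/131, 77/131)
obs 11: x=-1 → posterior Normal(43/142, 77/142)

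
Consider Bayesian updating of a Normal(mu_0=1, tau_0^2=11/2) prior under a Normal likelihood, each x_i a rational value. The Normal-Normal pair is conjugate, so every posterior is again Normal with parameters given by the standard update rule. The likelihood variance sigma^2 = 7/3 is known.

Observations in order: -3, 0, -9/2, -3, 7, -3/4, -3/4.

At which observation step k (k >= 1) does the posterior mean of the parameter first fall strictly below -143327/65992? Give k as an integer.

k = 4

obs 1: x=-3 → posterior Normal(-85/47, 77/47)
obs 2: x=0 → posterior Normal(-17/16, 77/80)
obs 3: x=-9/2 → posterior Normal(-467/226, 77/113)
obs 4: x=-3 → posterior Normal(-665/292, 77/146)
obs 5: x=7 → posterior Normal(-203/358, 77/179)
obs 6: x=-3/4 → posterior Normal(-505/848, 77/212)
obs 7: x=-3/4 → posterior Normal(-151/245, 11/35)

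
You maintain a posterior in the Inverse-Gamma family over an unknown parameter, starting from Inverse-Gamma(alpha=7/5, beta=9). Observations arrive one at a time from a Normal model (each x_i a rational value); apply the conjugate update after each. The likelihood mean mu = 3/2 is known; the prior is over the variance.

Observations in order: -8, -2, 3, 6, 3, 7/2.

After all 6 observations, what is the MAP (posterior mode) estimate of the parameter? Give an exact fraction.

995/72

obs 1: x=-8 → posterior Inverse-Gamma(19/10, 433/8)
obs 2: x=-2 → posterior Inverse-Gamma(12/5, 241/4)
obs 3: x=3 → posterior Inverse-Gamma(29/10, 491/8)
obs 4: x=6 → posterior Inverse-Gamma(17/5, 143/2)
obs 5: x=3 → posterior Inverse-Gamma(39/10, 581/8)
obs 6: x=7/2 → posterior Inverse-Gamma(22/5, 597/8)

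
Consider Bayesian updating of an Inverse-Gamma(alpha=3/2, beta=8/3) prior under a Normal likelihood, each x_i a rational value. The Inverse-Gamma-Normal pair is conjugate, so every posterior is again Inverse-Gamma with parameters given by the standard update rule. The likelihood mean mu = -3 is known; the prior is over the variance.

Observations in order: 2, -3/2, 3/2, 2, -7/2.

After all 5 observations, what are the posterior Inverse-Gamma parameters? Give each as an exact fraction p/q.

alpha=4, beta=937/24

obs 1: x=2 → posterior Inverse-Gamma(2, 91/6)
obs 2: x=-3/2 → posterior Inverse-Gamma(5/2, 391/24)
obs 3: x=3/2 → posterior Inverse-Gamma(3, 317/12)
obs 4: x=2 → posterior Inverse-Gamma(7/2, 467/12)
obs 5: x=-7/2 → posterior Inverse-Gamma(4, 937/24)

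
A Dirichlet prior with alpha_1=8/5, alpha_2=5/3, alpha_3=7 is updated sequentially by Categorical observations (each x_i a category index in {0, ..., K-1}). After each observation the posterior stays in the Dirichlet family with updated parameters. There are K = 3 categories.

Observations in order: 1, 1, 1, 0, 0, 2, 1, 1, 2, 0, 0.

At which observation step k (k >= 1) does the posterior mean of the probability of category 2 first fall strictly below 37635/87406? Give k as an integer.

obs 1: x=1 → posterior Dirichlet(8/5, 8/3, 7)
obs 2: x=1 → posterior Dirichlet(8/5, 11/3, 7)
obs 3: x=1 → posterior Dirichlet(8/5, 14/3, 7)
obs 4: x=0 → posterior Dirichlet(13/5, 14/3, 7)
obs 5: x=0 → posterior Dirichlet(18/5, 14/3, 7)
obs 6: x=2 → posterior Dirichlet(18/5, 14/3, 8)
obs 7: x=1 → posterior Dirichlet(18/5, 17/3, 8)
obs 8: x=1 → posterior Dirichlet(18/5, 20/3, 8)
obs 9: x=2 → posterior Dirichlet(18/5, 20/3, 9)
obs 10: x=0 → posterior Dirichlet(23/5, 20/3, 9)
obs 11: x=0 → posterior Dirichlet(28/5, 20/3, 9)

k = 11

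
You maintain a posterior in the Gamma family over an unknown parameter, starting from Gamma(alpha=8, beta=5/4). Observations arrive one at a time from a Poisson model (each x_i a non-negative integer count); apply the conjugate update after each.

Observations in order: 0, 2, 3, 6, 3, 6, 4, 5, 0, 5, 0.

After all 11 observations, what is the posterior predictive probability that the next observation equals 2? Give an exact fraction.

obs 1: x=0 → posterior Gamma(8, 9/4)
obs 2: x=2 → posterior Gamma(10, 13/4)
obs 3: x=3 → posterior Gamma(13, 17/4)
obs 4: x=6 → posterior Gamma(19, 21/4)
obs 5: x=3 → posterior Gamma(22, 25/4)
obs 6: x=6 → posterior Gamma(28, 29/4)
obs 7: x=4 → posterior Gamma(32, 33/4)
obs 8: x=5 → posterior Gamma(37, 37/4)
obs 9: x=0 → posterior Gamma(37, 41/4)
obs 10: x=5 → posterior Gamma(42, 45/4)
obs 11: x=0 → posterior Gamma(42, 49/4)

1406187050317048584380200008136918040283183551809376828901937585057188993648/7381391874719262009044156620311078835772712945516819387010106565605821547281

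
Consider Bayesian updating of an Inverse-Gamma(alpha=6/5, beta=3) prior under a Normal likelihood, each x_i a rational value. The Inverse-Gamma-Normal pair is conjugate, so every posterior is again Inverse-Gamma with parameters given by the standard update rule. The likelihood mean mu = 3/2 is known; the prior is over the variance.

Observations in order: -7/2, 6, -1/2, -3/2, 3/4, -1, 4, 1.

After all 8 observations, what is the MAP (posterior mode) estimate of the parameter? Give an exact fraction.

6205/992

obs 1: x=-7/2 → posterior Inverse-Gamma(17/10, 31/2)
obs 2: x=6 → posterior Inverse-Gamma(11/5, 205/8)
obs 3: x=-1/2 → posterior Inverse-Gamma(27/10, 221/8)
obs 4: x=-3/2 → posterior Inverse-Gamma(16/5, 257/8)
obs 5: x=3/4 → posterior Inverse-Gamma(37/10, 1037/32)
obs 6: x=-1 → posterior Inverse-Gamma(21/5, 1137/32)
obs 7: x=4 → posterior Inverse-Gamma(47/10, 1237/32)
obs 8: x=1 → posterior Inverse-Gamma(26/5, 1241/32)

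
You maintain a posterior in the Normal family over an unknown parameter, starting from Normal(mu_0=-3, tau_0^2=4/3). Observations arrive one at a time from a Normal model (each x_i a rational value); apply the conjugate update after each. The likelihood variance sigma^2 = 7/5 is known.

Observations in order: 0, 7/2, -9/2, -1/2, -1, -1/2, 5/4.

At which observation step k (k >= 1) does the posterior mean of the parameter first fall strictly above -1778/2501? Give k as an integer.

obs 1: x=0 → posterior Normal(-63/41, 28/41)
obs 2: x=7/2 → posterior Normal(7/61, 28/61)
obs 3: x=-9/2 → posterior Normal(-83/81, 28/81)
obs 4: x=-1/2 → posterior Normal(-93/101, 28/101)
obs 5: x=-1 → posterior Normal(-113/121, 28/121)
obs 6: x=-1/2 → posterior Normal(-41/47, 28/141)
obs 7: x=5/4 → posterior Normal(-14/23, 4/23)

k = 2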